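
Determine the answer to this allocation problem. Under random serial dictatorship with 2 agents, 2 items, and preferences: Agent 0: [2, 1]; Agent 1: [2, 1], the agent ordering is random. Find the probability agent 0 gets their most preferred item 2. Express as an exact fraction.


Step 1: Agent 0 wants item 2
Step 2: There are 2 possible orderings of agents
Step 3: In 1 orderings, agent 0 gets item 2
Step 4: Probability = 1/2

1/2


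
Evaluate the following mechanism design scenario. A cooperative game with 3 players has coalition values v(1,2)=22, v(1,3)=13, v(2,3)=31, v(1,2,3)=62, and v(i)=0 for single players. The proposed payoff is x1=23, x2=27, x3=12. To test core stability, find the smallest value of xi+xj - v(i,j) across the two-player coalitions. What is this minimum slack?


Step 1: Slack for coalition (1,2): x1+x2 - v12 = 50 - 22 = 28
Step 2: Slack for coalition (1,3): x1+x3 - v13 = 35 - 13 = 22
Step 3: Slack for coalition (2,3): x2+x3 - v23 = 39 - 31 = 8
Step 4: Minimum slack = min(28, 22, 8) = 8, attained by (2,3); no pair can gain by deviating, so the allocation is in the core

8


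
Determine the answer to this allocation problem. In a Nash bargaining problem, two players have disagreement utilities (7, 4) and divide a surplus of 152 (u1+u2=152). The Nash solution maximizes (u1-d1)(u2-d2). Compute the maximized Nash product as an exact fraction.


Step 1: The Nash solution splits surplus symmetrically above the disagreement point
Step 2: u1 = (total + d1 - d2)/2 = (152 + 7 - 4)/2 = 155/2
Step 3: u2 = (total - d1 + d2)/2 = (152 - 7 + 4)/2 = 149/2
Step 4: Nash product = (155/2 - 7) * (149/2 - 4)
Step 5: = 141/2 * 141/2 = 19881/4

19881/4


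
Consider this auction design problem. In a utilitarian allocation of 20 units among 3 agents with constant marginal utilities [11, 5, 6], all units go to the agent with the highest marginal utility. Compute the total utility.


Step 1: The marginal utilities are [11, 5, 6]
Step 2: The highest marginal utility is 11
Step 3: All 20 units go to that agent
Step 4: Total utility = 11 * 20 = 220

220


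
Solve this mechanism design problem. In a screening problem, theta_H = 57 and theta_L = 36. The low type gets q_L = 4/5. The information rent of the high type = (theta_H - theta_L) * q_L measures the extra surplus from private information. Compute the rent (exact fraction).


Step 1: theta_H - theta_L = 57 - 36 = 21
Step 2: Information rent = (theta_H - theta_L) * q_L
Step 3: = 21 * 4/5
Step 4: = 84/5

84/5


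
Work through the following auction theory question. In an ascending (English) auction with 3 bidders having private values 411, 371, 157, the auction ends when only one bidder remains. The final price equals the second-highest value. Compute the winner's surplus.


Step 1: Identify the highest value: 411
Step 2: Identify the second-highest value: 371
Step 3: The final price = second-highest value = 371
Step 4: Surplus = 411 - 371 = 40

40


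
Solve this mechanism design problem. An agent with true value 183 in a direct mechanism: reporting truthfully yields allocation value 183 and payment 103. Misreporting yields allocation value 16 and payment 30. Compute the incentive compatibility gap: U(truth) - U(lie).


Step 1: U(truth) = value - payment = 183 - 103 = 80
Step 2: U(lie) = allocation - payment = 16 - 30 = -14
Step 3: IC gap = 80 - (-14) = 94

94


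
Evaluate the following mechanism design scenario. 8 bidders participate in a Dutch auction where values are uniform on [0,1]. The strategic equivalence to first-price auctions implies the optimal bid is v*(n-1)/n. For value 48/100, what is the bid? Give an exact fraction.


Step 1: Dutch auctions are strategically equivalent to first-price auctions
Step 2: The equilibrium bid is b(v) = v*(n-1)/n
Step 3: b = 12/25 * 7/8
Step 4: b = 21/50

21/50


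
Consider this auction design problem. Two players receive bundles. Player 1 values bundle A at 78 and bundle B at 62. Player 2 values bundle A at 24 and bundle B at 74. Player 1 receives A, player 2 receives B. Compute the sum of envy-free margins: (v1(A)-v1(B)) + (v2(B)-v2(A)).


Step 1: Player 1's margin = v1(A) - v1(B) = 78 - 62 = 16
Step 2: Player 2's margin = v2(B) - v2(A) = 74 - 24 = 50
Step 3: Total margin = 16 + 50 = 66

66


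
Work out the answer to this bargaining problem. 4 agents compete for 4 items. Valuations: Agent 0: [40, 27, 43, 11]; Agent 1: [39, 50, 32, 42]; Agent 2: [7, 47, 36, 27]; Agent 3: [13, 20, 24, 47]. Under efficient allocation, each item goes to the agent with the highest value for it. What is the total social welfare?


Step 1: For each item, find the maximum value among all agents.
Step 2: Item 0 -> Agent 0 (value 40)
Step 3: Item 1 -> Agent 1 (value 50)
Step 4: Item 2 -> Agent 0 (value 43)
Step 5: Item 3 -> Agent 3 (value 47)
Step 6: Total welfare = 40 + 50 + 43 + 47 = 180

180


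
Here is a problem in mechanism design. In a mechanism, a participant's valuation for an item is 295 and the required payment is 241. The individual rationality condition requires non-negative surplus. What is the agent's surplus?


Step 1: Surplus = value - payment = 295 - 241 = 54
Step 2: IR is satisfied (surplus >= 0)

54


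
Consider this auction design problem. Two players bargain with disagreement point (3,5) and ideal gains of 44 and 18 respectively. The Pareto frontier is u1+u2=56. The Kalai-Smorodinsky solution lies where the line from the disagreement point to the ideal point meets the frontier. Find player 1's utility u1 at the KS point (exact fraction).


Step 1: At the KS point, (u1-d1)/r1 = (u2-d2)/r2 = t and u1+u2 = 56
Step 2: u1 = d1 + r1*t and u2 = d2 + r2*t, so (d1 + r1*t) + (d2 + r2*t) = 56
Step 3: t = (56 - 3 - 5)/(44 + 18) = 48/62 = 24/31
Step 4: u1 = d1 + r1*t = 3 + 44 * 24/31 = 1149/31
Step 5: (Check: u2 = d2 + r2*t = 587/31; u1+u2 = 1149/31 + 587/31 = 56, on the frontier.)

1149/31


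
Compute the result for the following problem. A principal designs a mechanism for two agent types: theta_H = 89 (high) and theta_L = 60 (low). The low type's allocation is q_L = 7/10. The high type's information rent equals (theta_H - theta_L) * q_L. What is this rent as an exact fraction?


Step 1: theta_H - theta_L = 89 - 60 = 29
Step 2: Information rent = (theta_H - theta_L) * q_L
Step 3: = 29 * 7/10
Step 4: = 203/10

203/10


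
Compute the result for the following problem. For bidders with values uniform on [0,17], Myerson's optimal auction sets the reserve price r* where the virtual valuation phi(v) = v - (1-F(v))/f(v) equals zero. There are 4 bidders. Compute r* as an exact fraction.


Step 1: For U[0,17], F(v) = v/17 and f(v) = 1/17
Step 2: phi(v) = v - (1 - v/17)/(1/17) = v - (17 - v) = 2v - 17
Step 3: Set phi(r*) = 0: 2r* - 17 = 0
Step 4: r* = 17/2 (the number of bidders n = 4 does not enter)

17/2


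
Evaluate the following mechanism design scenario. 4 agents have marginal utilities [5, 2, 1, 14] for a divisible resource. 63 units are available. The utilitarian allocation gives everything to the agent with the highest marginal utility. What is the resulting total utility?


Step 1: The marginal utilities are [5, 2, 1, 14]
Step 2: The highest marginal utility is 14
Step 3: All 63 units go to that agent
Step 4: Total utility = 14 * 63 = 882

882


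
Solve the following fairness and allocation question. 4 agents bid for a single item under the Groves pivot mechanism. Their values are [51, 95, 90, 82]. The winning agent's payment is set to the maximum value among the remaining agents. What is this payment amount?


Step 1: The efficient winner is agent 1 with value 95
Step 2: Other agents' values: [51, 90, 82]
Step 3: Pivot payment = max(others) = 90
Step 4: The winner pays 90

90


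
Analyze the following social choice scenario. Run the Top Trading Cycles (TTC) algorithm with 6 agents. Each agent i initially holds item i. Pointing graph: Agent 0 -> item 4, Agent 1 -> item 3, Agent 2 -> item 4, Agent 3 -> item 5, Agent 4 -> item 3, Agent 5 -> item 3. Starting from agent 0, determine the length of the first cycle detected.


Step 1: Trace the pointer graph from agent 0: 0 -> 4 -> 3 -> 5 -> 3
Step 2: A cycle is detected when we revisit agent 3
Step 3: The cycle is: 3 -> 5 -> 3
Step 4: Cycle length = 2

2


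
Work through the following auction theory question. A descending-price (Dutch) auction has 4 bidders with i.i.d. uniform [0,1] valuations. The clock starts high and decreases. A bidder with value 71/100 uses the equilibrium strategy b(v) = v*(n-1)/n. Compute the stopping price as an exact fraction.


Step 1: Dutch auctions are strategically equivalent to first-price auctions
Step 2: The equilibrium bid is b(v) = v*(n-1)/n
Step 3: b = 71/100 * 3/4
Step 4: b = 213/400

213/400


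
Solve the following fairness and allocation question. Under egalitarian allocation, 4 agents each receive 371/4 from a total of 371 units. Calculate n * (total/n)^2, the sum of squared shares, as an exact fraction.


Step 1: Each agent's share = 371/4
Step 2: Square of each share = (371/4)^2 = 137641/16
Step 3: Sum of squares = 4 * 137641/16 = 137641/4

137641/4


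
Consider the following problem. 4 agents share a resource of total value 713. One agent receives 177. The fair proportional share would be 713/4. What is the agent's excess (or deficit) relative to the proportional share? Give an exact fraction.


Step 1: Proportional share = 713/4
Step 2: Agent's actual allocation = 177
Step 3: Excess = 177 - 713/4 = -5/4

-5/4


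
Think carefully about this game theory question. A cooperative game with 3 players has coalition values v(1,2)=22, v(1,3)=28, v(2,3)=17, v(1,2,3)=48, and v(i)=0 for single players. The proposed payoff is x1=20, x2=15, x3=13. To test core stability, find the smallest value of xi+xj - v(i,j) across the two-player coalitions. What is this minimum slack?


Step 1: Slack for coalition (1,2): x1+x2 - v12 = 35 - 22 = 13
Step 2: Slack for coalition (1,3): x1+x3 - v13 = 33 - 28 = 5
Step 3: Slack for coalition (2,3): x2+x3 - v23 = 28 - 17 = 11
Step 4: Minimum slack = min(13, 5, 11) = 5, attained by (1,3); no pair can gain by deviating, so the allocation is in the core

5


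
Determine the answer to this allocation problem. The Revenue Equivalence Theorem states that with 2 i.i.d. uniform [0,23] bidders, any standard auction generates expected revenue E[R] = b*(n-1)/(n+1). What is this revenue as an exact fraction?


Step 1: By Revenue Equivalence, expected revenue = b*(n-1)/(n+1)
Step 2: Substituting n = 2, b = 23
Step 3: Revenue = 23*(2-1)/(2+1) = 23*1/3
Step 4: Revenue = 23/3

23/3


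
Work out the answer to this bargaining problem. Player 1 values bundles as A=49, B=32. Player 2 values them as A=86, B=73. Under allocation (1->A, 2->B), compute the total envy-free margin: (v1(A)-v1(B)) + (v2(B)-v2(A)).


Step 1: Player 1's margin = v1(A) - v1(B) = 49 - 32 = 17
Step 2: Player 2's margin = v2(B) - v2(A) = 73 - 86 = -13
Step 3: Total margin = 17 + -13 = 4

4


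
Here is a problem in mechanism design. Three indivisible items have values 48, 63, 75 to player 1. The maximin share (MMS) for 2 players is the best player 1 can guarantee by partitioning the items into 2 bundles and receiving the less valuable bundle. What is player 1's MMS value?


Step 1: Item values = 48, 63, 75
Step 2: Enumerate all 2-bundle partitions and take the smaller bundle:
  Partition 1: {48} vs {63,75} -> bundles 48, 138; min = 48
  Partition 2: {63} vs {48,75} -> bundles 63, 123; min = 63
  Partition 3: {75} vs {48,63} -> bundles 75, 111; min = 75
Step 3: MMS = max(48, 63, 75) = 75

75


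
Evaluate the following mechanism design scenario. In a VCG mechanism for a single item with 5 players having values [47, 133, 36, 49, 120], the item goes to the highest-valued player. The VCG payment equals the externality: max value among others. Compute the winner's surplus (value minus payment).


Step 1: The winner is the agent with the highest value: agent 1 with value 133
Step 2: Values of other agents: [47, 36, 49, 120]
Step 3: VCG payment = max of others' values = 120
Step 4: Surplus = 133 - 120 = 13

13


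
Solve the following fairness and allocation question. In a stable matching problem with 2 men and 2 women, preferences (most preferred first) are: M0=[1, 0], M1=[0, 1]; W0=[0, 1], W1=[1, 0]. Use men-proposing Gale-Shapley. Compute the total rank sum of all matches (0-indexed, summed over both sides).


Step 1: Run Gale-Shapley (men propose, women hold best offer):
  M0 proposes to W1; she accepts
  M1 proposes to W0; she accepts
Step 2: Final matching: W0-M1, W1-M0
Step 3: 0-indexed ranks (man's rank of his match, then woman's): 0 + 1 + 0 + 1
Step 4: Total rank sum = 2

2


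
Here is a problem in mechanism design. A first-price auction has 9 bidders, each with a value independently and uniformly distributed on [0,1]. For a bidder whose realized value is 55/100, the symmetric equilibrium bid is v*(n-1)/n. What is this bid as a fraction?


Step 1: The symmetric BNE bidding function is b(v) = v * (n-1) / n
Step 2: Substitute v = 11/20 and n = 9
Step 3: b = 11/20 * 8/9
Step 4: b = 22/45

22/45


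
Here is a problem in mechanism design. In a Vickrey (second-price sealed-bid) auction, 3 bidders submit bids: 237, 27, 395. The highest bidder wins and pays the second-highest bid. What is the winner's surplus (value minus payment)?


Step 1: Sort bids in descending order: 395, 237, 27
Step 2: The winning bid is the highest: 395
Step 3: The payment equals the second-highest bid: 237
Step 4: Surplus = winner's bid - payment = 395 - 237 = 158

158


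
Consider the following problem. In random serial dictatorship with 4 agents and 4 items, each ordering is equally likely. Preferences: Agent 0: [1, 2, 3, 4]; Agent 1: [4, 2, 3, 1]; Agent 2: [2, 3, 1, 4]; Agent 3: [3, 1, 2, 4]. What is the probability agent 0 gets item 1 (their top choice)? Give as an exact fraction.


Step 1: Agent 0 wants item 1
Step 2: There are 24 possible orderings of agents
Step 3: In 24 orderings, agent 0 gets item 1
Step 4: Probability = 24/24 = 1

1


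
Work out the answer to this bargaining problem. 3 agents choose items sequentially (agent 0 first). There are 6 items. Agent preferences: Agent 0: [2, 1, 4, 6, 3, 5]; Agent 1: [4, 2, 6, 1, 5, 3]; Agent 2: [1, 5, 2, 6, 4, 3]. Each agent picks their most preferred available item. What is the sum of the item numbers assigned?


Step 1: Agent 0 picks item 2
Step 2: Agent 1 picks item 4
Step 3: Agent 2 picks item 1
Step 4: Sum = 2 + 4 + 1 = 7

7


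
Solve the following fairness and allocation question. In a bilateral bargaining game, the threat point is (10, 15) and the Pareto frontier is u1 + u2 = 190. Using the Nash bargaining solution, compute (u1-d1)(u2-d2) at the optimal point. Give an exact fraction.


Step 1: The Nash solution splits surplus symmetrically above the disagreement point
Step 2: u1 = (total + d1 - d2)/2 = (190 + 10 - 15)/2 = 185/2
Step 3: u2 = (total - d1 + d2)/2 = (190 - 10 + 15)/2 = 195/2
Step 4: Nash product = (185/2 - 10) * (195/2 - 15)
Step 5: = 165/2 * 165/2 = 27225/4

27225/4


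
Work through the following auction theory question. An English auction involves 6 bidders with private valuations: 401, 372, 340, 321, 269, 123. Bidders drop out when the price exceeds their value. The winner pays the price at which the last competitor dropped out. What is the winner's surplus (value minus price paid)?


Step 1: Identify the highest value: 401
Step 2: Identify the second-highest value: 372
Step 3: The final price = second-highest value = 372
Step 4: Surplus = 401 - 372 = 29

29


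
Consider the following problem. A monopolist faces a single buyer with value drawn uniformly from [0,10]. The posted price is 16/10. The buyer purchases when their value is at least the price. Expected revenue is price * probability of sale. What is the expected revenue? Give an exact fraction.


Step 1: Posted price r = 8/5, value support [0,10]
Step 2: P(v >= r) = (10 - 8/5)/10 = 21/25
Step 3: Expected revenue = r * P(v >= r) = 8/5 * 21/25
Step 4: Revenue = 168/125

168/125


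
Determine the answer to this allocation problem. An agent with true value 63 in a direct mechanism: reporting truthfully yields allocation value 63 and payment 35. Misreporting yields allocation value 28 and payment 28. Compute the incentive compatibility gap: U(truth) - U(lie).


Step 1: U(truth) = value - payment = 63 - 35 = 28
Step 2: U(lie) = allocation - payment = 28 - 28 = 0
Step 3: IC gap = 28 - 0 = 28

28


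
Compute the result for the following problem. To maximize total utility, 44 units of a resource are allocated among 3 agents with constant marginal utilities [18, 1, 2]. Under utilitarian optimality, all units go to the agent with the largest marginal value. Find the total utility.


Step 1: The marginal utilities are [18, 1, 2]
Step 2: The highest marginal utility is 18
Step 3: All 44 units go to that agent
Step 4: Total utility = 18 * 44 = 792

792


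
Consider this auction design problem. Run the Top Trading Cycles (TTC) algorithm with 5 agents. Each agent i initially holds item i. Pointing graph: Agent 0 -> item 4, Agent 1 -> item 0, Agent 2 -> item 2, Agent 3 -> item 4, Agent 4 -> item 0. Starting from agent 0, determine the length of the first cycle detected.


Step 1: Trace the pointer graph from agent 0: 0 -> 4 -> 0
Step 2: A cycle is detected when we revisit agent 0
Step 3: The cycle is: 0 -> 4 -> 0
Step 4: Cycle length = 2

2


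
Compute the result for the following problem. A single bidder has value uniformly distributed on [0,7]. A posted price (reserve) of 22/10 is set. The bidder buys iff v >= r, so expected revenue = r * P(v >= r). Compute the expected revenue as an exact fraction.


Step 1: Posted price r = 11/5, value support [0,7]
Step 2: P(v >= r) = (7 - 11/5)/7 = 24/35
Step 3: Expected revenue = r * P(v >= r) = 11/5 * 24/35
Step 4: Revenue = 264/175

264/175


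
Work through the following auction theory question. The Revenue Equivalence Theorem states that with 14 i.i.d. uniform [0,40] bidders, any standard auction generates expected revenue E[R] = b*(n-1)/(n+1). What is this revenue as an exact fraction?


Step 1: By Revenue Equivalence, expected revenue = b*(n-1)/(n+1)
Step 2: Substituting n = 14, b = 40
Step 3: Revenue = 40*(14-1)/(14+1) = 40*13/15
Step 4: Revenue = 520/15 = 104/3

104/3


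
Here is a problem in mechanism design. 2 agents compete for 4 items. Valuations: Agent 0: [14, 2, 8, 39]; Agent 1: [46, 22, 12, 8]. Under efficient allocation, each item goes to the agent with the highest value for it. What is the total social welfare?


Step 1: For each item, find the maximum value among all agents.
Step 2: Item 0 -> Agent 1 (value 46)
Step 3: Item 1 -> Agent 1 (value 22)
Step 4: Item 2 -> Agent 1 (value 12)
Step 5: Item 3 -> Agent 0 (value 39)
Step 6: Total welfare = 46 + 22 + 12 + 39 = 119

119


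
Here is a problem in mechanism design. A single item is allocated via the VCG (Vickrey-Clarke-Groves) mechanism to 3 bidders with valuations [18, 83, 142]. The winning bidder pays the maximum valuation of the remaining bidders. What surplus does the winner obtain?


Step 1: The winner is the agent with the highest value: agent 2 with value 142
Step 2: Values of other agents: [18, 83]
Step 3: VCG payment = max of others' values = 83
Step 4: Surplus = 142 - 83 = 59

59


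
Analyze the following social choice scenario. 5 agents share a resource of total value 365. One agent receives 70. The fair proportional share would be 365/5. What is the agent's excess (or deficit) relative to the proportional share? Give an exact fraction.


Step 1: Proportional share = 365/5 = 73
Step 2: Agent's actual allocation = 70
Step 3: Excess = 70 - 73 = -3

-3


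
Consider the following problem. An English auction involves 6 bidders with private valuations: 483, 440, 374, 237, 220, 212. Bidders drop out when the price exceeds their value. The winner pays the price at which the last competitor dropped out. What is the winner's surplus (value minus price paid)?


Step 1: Identify the highest value: 483
Step 2: Identify the second-highest value: 440
Step 3: The final price = second-highest value = 440
Step 4: Surplus = 483 - 440 = 43

43


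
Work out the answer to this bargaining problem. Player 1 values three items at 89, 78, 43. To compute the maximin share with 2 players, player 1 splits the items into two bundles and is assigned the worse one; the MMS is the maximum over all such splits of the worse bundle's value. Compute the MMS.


Step 1: Item values = 89, 78, 43
Step 2: Enumerate all 2-bundle partitions and take the smaller bundle:
  Partition 1: {89} vs {78,43} -> bundles 89, 121; min = 89
  Partition 2: {78} vs {89,43} -> bundles 78, 132; min = 78
  Partition 3: {43} vs {89,78} -> bundles 43, 167; min = 43
Step 3: MMS = max(89, 78, 43) = 89

89


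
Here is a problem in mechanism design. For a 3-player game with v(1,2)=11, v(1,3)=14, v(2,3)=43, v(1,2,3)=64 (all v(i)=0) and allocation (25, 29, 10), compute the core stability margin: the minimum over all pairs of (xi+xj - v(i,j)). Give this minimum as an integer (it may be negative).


Step 1: Slack for coalition (1,2): x1+x2 - v12 = 54 - 11 = 43
Step 2: Slack for coalition (1,3): x1+x3 - v13 = 35 - 14 = 21
Step 3: Slack for coalition (2,3): x2+x3 - v23 = 39 - 43 = -4
Step 4: Minimum slack = min(43, 21, -4) = -4, attained by (2,3); coalition (2,3) can block (slack < 0), so the allocation is not in the core

-4


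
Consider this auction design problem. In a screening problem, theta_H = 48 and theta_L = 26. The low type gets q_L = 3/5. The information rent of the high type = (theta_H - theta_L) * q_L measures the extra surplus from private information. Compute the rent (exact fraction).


Step 1: theta_H - theta_L = 48 - 26 = 22
Step 2: Information rent = (theta_H - theta_L) * q_L
Step 3: = 22 * 3/5
Step 4: = 66/5

66/5


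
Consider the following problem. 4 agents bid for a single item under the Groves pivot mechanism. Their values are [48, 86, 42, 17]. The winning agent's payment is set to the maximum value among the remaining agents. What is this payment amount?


Step 1: The efficient winner is agent 1 with value 86
Step 2: Other agents' values: [48, 42, 17]
Step 3: Pivot payment = max(others) = 48
Step 4: The winner pays 48

48


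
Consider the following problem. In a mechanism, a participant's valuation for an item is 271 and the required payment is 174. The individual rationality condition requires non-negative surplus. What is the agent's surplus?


Step 1: Surplus = value - payment = 271 - 174 = 97
Step 2: IR is satisfied (surplus >= 0)

97


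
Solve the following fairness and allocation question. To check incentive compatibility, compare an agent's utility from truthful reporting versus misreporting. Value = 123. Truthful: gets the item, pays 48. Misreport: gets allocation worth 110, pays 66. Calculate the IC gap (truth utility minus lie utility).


Step 1: U(truth) = value - payment = 123 - 48 = 75
Step 2: U(lie) = allocation - payment = 110 - 66 = 44
Step 3: IC gap = 75 - 44 = 31

31


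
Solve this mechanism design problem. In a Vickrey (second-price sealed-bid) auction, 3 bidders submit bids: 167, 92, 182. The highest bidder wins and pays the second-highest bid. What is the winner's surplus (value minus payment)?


Step 1: Sort bids in descending order: 182, 167, 92
Step 2: The winning bid is the highest: 182
Step 3: The payment equals the second-highest bid: 167
Step 4: Surplus = winner's bid - payment = 182 - 167 = 15

15


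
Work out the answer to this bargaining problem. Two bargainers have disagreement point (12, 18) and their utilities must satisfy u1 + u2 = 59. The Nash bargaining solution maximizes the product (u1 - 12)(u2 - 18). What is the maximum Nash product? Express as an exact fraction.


Step 1: The Nash solution splits surplus symmetrically above the disagreement point
Step 2: u1 = (total + d1 - d2)/2 = (59 + 12 - 18)/2 = 53/2
Step 3: u2 = (total - d1 + d2)/2 = (59 - 12 + 18)/2 = 65/2
Step 4: Nash product = (53/2 - 12) * (65/2 - 18)
Step 5: = 29/2 * 29/2 = 841/4

841/4


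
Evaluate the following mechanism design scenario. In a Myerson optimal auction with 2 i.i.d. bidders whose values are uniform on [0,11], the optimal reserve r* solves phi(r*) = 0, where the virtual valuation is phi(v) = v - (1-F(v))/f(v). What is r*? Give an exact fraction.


Step 1: For U[0,11], F(v) = v/11 and f(v) = 1/11
Step 2: phi(v) = v - (1 - v/11)/(1/11) = v - (11 - v) = 2v - 11
Step 3: Set phi(r*) = 0: 2r* - 11 = 0
Step 4: r* = 11/2 (the number of bidders n = 2 does not enter)

11/2


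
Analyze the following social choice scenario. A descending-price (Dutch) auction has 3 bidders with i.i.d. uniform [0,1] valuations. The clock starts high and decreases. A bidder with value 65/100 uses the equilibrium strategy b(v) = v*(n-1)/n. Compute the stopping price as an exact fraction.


Step 1: Dutch auctions are strategically equivalent to first-price auctions
Step 2: The equilibrium bid is b(v) = v*(n-1)/n
Step 3: b = 13/20 * 2/3
Step 4: b = 13/30

13/30


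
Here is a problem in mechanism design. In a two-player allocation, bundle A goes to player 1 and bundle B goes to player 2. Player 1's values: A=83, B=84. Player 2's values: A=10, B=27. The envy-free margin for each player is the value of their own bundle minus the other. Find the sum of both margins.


Step 1: Player 1's margin = v1(A) - v1(B) = 83 - 84 = -1
Step 2: Player 2's margin = v2(B) - v2(A) = 27 - 10 = 17
Step 3: Total margin = -1 + 17 = 16

16


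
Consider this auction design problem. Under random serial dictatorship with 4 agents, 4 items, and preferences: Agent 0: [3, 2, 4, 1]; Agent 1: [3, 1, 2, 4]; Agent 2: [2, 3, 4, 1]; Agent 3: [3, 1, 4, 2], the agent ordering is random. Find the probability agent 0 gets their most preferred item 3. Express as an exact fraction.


Step 1: Agent 0 wants item 3
Step 2: There are 24 possible orderings of agents
Step 3: In 8 orderings, agent 0 gets item 3
Step 4: Probability = 8/24 = 1/3

1/3


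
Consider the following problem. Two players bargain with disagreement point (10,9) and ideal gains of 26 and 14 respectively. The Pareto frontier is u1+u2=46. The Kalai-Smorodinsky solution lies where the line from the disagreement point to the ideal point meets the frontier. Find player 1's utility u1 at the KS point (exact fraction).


Step 1: At the KS point, (u1-d1)/r1 = (u2-d2)/r2 = t and u1+u2 = 46
Step 2: u1 = d1 + r1*t and u2 = d2 + r2*t, so (d1 + r1*t) + (d2 + r2*t) = 46
Step 3: t = (46 - 10 - 9)/(26 + 14) = 27/40
Step 4: u1 = d1 + r1*t = 10 + 26 * 27/40 = 551/20
Step 5: (Check: u2 = d2 + r2*t = 369/20; u1+u2 = 551/20 + 369/20 = 46, on the frontier.)

551/20


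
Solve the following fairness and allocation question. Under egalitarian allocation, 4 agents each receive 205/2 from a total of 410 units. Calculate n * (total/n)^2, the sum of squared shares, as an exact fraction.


Step 1: Each agent's share = 410/4 = 205/2
Step 2: Square of each share = (205/2)^2 = 42025/4
Step 3: Sum of squares = 4 * 42025/4 = 42025

42025


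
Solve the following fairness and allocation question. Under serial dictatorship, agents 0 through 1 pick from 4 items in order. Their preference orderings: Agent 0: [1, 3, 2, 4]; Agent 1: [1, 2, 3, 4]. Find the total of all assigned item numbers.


Step 1: Agent 0 picks item 1
Step 2: Agent 1 picks item 2
Step 3: Sum = 1 + 2 = 3

3


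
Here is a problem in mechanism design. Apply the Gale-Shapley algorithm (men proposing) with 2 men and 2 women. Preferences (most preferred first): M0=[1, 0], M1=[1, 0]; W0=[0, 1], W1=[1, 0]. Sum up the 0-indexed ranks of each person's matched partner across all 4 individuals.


Step 1: Run Gale-Shapley (men propose, women hold best offer):
  M0 proposes to W1; she accepts
  M1 proposes to W1; she switches from M0
  M0 proposes to W0; she accepts
Step 2: Final matching: W0-M0, W1-M1
Step 3: 0-indexed ranks (man's rank of his match, then woman's): 1 + 0 + 0 + 0
Step 4: Total rank sum = 1

1


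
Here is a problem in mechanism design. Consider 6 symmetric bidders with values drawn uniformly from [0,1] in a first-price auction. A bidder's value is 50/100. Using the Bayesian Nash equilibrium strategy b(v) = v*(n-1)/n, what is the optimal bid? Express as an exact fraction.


Step 1: The symmetric BNE bidding function is b(v) = v * (n-1) / n
Step 2: Substitute v = 1/2 and n = 6
Step 3: b = 1/2 * 5/6
Step 4: b = 5/12

5/12


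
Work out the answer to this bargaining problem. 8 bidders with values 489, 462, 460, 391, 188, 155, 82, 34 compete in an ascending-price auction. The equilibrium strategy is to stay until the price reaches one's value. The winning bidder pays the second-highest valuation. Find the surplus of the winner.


Step 1: Identify the highest value: 489
Step 2: Identify the second-highest value: 462
Step 3: The final price = second-highest value = 462
Step 4: Surplus = 489 - 462 = 27

27


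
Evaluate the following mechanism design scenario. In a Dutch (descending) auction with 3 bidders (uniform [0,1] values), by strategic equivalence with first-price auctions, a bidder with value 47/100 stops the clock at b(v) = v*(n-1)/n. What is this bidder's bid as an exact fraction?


Step 1: Dutch auctions are strategically equivalent to first-price auctions
Step 2: The equilibrium bid is b(v) = v*(n-1)/n
Step 3: b = 47/100 * 2/3
Step 4: b = 47/150

47/150


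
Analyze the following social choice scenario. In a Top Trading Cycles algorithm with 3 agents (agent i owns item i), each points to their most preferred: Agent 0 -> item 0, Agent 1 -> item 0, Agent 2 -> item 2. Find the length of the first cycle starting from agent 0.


Step 1: Trace the pointer graph from agent 0: 0 -> 0
Step 2: A cycle is detected when we revisit agent 0
Step 3: The cycle is: 0 -> 0
Step 4: Cycle length = 1

1


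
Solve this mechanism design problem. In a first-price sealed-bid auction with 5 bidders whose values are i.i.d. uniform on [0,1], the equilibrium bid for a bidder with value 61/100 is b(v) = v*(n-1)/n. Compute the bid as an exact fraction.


Step 1: The symmetric BNE bidding function is b(v) = v * (n-1) / n
Step 2: Substitute v = 61/100 and n = 5
Step 3: b = 61/100 * 4/5
Step 4: b = 61/125

61/125


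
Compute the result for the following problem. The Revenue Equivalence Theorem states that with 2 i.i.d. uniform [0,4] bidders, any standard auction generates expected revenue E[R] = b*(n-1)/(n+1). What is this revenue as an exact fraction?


Step 1: By Revenue Equivalence, expected revenue = b*(n-1)/(n+1)
Step 2: Substituting n = 2, b = 4
Step 3: Revenue = 4*(2-1)/(2+1) = 4*1/3
Step 4: Revenue = 4/3

4/3


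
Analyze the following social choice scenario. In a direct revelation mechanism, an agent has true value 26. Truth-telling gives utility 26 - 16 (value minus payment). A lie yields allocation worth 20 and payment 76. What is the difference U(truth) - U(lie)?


Step 1: U(truth) = value - payment = 26 - 16 = 10
Step 2: U(lie) = allocation - payment = 20 - 76 = -56
Step 3: IC gap = 10 - (-56) = 66

66


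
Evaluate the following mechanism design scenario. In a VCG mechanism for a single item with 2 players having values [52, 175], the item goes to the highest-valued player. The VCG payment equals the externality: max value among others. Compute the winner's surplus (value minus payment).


Step 1: The winner is the agent with the highest value: agent 1 with value 175
Step 2: Values of other agents: [52]
Step 3: VCG payment = max of others' values = 52
Step 4: Surplus = 175 - 52 = 123

123


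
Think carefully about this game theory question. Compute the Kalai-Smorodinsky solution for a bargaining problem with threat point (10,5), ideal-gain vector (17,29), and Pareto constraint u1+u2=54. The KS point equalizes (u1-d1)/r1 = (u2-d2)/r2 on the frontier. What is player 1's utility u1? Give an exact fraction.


Step 1: At the KS point, (u1-d1)/r1 = (u2-d2)/r2 = t and u1+u2 = 54
Step 2: u1 = d1 + r1*t and u2 = d2 + r2*t, so (d1 + r1*t) + (d2 + r2*t) = 54
Step 3: t = (54 - 10 - 5)/(17 + 29) = 39/46
Step 4: u1 = d1 + r1*t = 10 + 17 * 39/46 = 1123/46
Step 5: (Check: u2 = d2 + r2*t = 1361/46; u1+u2 = 1123/46 + 1361/46 = 54, on the frontier.)

1123/46


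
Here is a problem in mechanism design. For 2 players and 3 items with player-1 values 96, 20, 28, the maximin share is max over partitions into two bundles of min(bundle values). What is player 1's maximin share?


Step 1: Item values = 96, 20, 28
Step 2: Enumerate all 2-bundle partitions and take the smaller bundle:
  Partition 1: {96} vs {20,28} -> bundles 96, 48; min = 48
  Partition 2: {20} vs {96,28} -> bundles 20, 124; min = 20
  Partition 3: {28} vs {96,20} -> bundles 28, 116; min = 28
Step 3: MMS = max(48, 20, 28) = 48

48


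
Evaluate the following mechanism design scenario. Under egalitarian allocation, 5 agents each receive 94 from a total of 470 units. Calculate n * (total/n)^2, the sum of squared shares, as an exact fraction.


Step 1: Each agent's share = 470/5 = 94
Step 2: Square of each share = (94)^2 = 8836
Step 3: Sum of squares = 5 * 8836 = 44180

44180


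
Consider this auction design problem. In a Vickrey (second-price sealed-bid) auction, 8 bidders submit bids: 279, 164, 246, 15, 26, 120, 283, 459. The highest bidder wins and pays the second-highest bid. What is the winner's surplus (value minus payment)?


Step 1: Sort bids in descending order: 459, 283, 279, 246, 164, 120, 26, 15
Step 2: The winning bid is the highest: 459
Step 3: The payment equals the second-highest bid: 283
Step 4: Surplus = winner's bid - payment = 459 - 283 = 176

176


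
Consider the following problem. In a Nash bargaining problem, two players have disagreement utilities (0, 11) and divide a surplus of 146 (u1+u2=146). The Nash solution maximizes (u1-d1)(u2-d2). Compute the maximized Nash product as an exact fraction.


Step 1: The Nash solution splits surplus symmetrically above the disagreement point
Step 2: u1 = (total + d1 - d2)/2 = (146 + 0 - 11)/2 = 135/2
Step 3: u2 = (total - d1 + d2)/2 = (146 - 0 + 11)/2 = 157/2
Step 4: Nash product = (135/2 - 0) * (157/2 - 11)
Step 5: = 135/2 * 135/2 = 18225/4

18225/4


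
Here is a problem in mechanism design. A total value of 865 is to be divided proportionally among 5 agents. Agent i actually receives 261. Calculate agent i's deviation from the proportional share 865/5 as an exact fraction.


Step 1: Proportional share = 865/5 = 173
Step 2: Agent's actual allocation = 261
Step 3: Excess = 261 - 173 = 88

88


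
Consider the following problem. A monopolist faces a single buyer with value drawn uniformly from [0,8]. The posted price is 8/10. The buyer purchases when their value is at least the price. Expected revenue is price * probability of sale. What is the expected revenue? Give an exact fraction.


Step 1: Posted price r = 4/5, value support [0,8]
Step 2: P(v >= r) = (8 - 4/5)/8 = 9/10
Step 3: Expected revenue = r * P(v >= r) = 4/5 * 9/10
Step 4: Revenue = 18/25

18/25


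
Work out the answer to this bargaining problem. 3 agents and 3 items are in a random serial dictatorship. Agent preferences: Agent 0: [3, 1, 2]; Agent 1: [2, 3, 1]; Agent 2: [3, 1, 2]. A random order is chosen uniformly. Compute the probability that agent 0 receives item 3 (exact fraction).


Step 1: Agent 0 wants item 3
Step 2: There are 6 possible orderings of agents
Step 3: In 3 orderings, agent 0 gets item 3
Step 4: Probability = 3/6 = 1/2

1/2


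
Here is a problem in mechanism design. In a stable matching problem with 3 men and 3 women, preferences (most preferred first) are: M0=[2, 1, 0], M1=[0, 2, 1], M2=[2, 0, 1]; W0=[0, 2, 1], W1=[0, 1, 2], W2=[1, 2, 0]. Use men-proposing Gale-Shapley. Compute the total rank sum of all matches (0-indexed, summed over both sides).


Step 1: Run Gale-Shapley (men propose, women hold best offer):
  M0 proposes to W2; she accepts
  M1 proposes to W0; she accepts
  M2 proposes to W2; she switches from M0
  M0 proposes to W1; she accepts
Step 2: Final matching: W0-M1, W1-M0, W2-M2
Step 3: 0-indexed ranks (man's rank of his match, then woman's): 0 + 2 + 1 + 0 + 0 + 1
Step 4: Total rank sum = 4

4


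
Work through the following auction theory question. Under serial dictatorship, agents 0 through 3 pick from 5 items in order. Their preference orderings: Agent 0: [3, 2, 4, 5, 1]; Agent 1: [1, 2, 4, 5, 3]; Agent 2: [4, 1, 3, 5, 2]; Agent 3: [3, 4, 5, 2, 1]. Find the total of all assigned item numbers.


Step 1: Agent 0 picks item 3
Step 2: Agent 1 picks item 1
Step 3: Agent 2 picks item 4
Step 4: Agent 3 picks item 5
Step 5: Sum = 3 + 1 + 4 + 5 = 13

13


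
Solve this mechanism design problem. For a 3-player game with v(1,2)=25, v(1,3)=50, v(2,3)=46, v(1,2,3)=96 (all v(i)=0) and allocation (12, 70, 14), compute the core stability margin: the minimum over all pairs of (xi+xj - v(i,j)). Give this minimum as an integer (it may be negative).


Step 1: Slack for coalition (1,2): x1+x2 - v12 = 82 - 25 = 57
Step 2: Slack for coalition (1,3): x1+x3 - v13 = 26 - 50 = -24
Step 3: Slack for coalition (2,3): x2+x3 - v23 = 84 - 46 = 38
Step 4: Minimum slack = min(57, -24, 38) = -24, attained by (1,3); coalition (1,3) can block (slack < 0), so the allocation is not in the core

-24


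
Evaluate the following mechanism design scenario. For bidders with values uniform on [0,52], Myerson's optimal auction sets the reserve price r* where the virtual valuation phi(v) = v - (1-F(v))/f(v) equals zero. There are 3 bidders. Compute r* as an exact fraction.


Step 1: For U[0,52], F(v) = v/52 and f(v) = 1/52
Step 2: phi(v) = v - (1 - v/52)/(1/52) = v - (52 - v) = 2v - 52
Step 3: Set phi(r*) = 0: 2r* - 52 = 0
Step 4: r* = 52/2 = 26 (the number of bidders n = 3 does not enter)

26


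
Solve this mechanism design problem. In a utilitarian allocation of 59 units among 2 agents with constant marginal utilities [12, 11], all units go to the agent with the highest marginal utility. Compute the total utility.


Step 1: The marginal utilities are [12, 11]
Step 2: The highest marginal utility is 12
Step 3: All 59 units go to that agent
Step 4: Total utility = 12 * 59 = 708

708


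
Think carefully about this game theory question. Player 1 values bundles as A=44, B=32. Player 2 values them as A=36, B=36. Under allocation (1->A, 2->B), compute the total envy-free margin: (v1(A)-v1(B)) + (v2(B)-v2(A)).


Step 1: Player 1's margin = v1(A) - v1(B) = 44 - 32 = 12
Step 2: Player 2's margin = v2(B) - v2(A) = 36 - 36 = 0
Step 3: Total margin = 12 + 0 = 12

12


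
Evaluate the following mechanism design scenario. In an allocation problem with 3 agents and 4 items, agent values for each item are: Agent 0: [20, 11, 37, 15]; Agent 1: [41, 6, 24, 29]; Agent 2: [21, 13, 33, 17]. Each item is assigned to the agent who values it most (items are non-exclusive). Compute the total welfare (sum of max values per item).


Step 1: For each item, find the maximum value among all agents.
Step 2: Item 0 -> Agent 1 (value 41)
Step 3: Item 1 -> Agent 2 (value 13)
Step 4: Item 2 -> Agent 0 (value 37)
Step 5: Item 3 -> Agent 1 (value 29)
Step 6: Total welfare = 41 + 13 + 37 + 29 = 120

120


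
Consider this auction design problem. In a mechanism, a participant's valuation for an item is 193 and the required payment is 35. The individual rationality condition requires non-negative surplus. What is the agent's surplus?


Step 1: Surplus = value - payment = 193 - 35 = 158
Step 2: IR is satisfied (surplus >= 0)

158


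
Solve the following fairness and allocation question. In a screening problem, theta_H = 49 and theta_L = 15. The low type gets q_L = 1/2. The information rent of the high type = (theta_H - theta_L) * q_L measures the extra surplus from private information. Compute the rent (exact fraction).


Step 1: theta_H - theta_L = 49 - 15 = 34
Step 2: Information rent = (theta_H - theta_L) * q_L
Step 3: = 34 * 1/2
Step 4: = 17

17
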